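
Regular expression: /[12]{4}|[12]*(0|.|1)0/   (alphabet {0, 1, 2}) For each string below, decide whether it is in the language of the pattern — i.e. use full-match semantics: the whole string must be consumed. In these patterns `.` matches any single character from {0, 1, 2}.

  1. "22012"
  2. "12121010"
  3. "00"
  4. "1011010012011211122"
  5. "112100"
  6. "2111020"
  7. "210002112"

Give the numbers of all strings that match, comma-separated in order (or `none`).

3, 5

1. "22012" → no match
2. "12121010" → no match
3. "00" → match
4 → no match
5. "112100" → match
6. "2111020" → no match
7. "210002112" → no match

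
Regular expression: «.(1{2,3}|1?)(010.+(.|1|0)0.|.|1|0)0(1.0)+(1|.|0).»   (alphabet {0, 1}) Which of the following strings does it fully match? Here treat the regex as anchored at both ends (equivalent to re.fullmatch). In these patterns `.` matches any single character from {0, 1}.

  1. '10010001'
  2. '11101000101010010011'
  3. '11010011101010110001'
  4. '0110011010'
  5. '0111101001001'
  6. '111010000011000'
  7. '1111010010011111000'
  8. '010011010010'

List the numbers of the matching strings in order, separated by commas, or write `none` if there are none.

1, 2, 4, 8

1 → match
2 → match
3 → no match
4 → match
5 → no match
6 → no match
7 → no match
8 → match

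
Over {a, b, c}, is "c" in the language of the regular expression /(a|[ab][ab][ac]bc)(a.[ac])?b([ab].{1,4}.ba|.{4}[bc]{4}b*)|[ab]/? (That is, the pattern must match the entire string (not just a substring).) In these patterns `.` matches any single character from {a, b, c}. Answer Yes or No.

No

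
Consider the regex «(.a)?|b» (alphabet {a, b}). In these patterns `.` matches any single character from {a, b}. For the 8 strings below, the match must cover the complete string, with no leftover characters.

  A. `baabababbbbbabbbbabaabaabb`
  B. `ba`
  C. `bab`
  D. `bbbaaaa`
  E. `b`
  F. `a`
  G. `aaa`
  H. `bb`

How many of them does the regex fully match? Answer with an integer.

A → no match
B → match
C → no match
D → no match
E → match
F → no match
G → no match
H → no match
Total matched: 2

2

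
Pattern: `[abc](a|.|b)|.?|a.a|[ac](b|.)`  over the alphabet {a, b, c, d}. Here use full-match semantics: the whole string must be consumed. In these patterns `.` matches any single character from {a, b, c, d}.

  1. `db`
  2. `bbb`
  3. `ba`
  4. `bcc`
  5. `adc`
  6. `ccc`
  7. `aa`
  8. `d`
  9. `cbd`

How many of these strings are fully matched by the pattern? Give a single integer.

1 → no match
2 → no match
3 → match
4 → no match
5 → no match
6 → no match
7 → match
8 → match
9 → no match
Total matched: 3

3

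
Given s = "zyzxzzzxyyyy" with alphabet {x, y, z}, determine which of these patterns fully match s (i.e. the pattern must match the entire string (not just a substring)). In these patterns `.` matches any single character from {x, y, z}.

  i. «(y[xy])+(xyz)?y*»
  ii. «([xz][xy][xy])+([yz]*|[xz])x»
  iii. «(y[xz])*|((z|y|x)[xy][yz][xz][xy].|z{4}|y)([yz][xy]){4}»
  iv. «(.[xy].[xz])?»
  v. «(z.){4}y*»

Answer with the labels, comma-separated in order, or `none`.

i → no match — must start with "y"
ii → no match — must end with "x"
iii → no match
iv → no match
v → match

v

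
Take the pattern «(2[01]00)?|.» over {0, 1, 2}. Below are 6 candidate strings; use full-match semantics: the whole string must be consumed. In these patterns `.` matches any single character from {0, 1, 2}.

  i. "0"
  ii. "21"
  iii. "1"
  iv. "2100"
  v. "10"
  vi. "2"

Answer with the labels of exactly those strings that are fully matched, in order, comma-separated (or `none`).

i → match
ii → no match
iii → match
iv → match
v → no match
vi → match

i, iii, iv, vi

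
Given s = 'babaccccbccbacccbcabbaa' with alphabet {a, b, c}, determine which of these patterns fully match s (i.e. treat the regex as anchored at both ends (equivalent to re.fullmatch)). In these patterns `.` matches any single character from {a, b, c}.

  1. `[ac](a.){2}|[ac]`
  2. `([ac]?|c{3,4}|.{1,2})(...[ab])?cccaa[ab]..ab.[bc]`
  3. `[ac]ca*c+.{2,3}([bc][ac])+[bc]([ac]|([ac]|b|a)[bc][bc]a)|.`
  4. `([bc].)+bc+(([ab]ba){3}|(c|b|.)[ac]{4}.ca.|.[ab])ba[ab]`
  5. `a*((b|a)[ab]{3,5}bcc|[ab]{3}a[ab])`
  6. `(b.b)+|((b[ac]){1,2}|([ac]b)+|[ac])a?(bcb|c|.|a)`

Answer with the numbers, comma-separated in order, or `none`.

4

1 → no match
2 → no match
3 → no match
4 → match
5 → no match
6 → no match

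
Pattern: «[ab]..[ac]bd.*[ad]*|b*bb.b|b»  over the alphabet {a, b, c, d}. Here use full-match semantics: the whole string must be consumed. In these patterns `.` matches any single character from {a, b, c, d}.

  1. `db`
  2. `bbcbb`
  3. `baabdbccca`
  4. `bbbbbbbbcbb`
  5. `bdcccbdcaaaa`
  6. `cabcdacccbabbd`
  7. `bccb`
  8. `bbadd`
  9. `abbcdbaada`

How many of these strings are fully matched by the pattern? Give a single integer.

1 → no match
2 → no match
3 → no match
4 → no match
5 → no match
6 → no match
7 → no match
8 → no match
9 → no match
Total matched: 0

0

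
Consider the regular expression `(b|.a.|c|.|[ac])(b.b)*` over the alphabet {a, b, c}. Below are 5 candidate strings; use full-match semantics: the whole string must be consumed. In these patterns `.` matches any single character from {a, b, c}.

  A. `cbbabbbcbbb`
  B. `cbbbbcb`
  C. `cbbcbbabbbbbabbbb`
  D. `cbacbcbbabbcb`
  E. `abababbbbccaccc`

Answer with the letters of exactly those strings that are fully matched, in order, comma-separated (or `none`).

B

A. `cbbabbbcbbb` → no match
B. `cbbbbcb` → match
C → no match
D → no match
E → no match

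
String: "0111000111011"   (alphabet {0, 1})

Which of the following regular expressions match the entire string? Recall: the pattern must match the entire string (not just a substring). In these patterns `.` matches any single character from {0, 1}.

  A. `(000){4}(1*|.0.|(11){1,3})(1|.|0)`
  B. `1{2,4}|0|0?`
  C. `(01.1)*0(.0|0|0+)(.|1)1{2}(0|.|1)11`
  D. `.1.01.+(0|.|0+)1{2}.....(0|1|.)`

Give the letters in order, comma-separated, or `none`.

A → no match — must start with "000"
B → no match
C → match
D → no match

C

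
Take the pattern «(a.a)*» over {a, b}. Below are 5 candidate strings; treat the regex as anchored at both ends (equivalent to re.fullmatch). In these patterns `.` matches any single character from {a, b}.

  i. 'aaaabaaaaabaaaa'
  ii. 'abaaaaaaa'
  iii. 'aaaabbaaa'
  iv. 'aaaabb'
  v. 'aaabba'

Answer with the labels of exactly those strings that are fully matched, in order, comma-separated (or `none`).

i, ii

i → match
ii. 'abaaaaaaa' → match
iii. 'aaaabbaaa' → no match
iv. 'aaaabb' → no match
v. 'aaabba' → no match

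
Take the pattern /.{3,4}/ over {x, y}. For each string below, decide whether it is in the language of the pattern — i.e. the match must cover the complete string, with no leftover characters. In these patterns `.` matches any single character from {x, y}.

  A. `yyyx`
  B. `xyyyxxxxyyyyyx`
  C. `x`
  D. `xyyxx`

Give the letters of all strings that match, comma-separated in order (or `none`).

A

A → match
B → no match
C → no match
D → no match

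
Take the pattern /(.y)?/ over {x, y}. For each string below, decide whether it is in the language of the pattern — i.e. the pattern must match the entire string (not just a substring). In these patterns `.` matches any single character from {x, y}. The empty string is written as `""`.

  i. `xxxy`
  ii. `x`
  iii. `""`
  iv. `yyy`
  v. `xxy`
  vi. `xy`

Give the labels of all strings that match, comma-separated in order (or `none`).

iii, vi

i → no match
ii → no match
iii → match
iv → no match
v → no match
vi → match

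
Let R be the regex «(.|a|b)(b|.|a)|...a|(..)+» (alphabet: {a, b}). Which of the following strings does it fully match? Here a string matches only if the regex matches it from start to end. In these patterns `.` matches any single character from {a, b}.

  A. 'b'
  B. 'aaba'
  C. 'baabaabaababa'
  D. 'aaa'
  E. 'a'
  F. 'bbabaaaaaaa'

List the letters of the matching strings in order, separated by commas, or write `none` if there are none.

B

A → no match
B → match
C → no match
D → no match
E → no match
F → no match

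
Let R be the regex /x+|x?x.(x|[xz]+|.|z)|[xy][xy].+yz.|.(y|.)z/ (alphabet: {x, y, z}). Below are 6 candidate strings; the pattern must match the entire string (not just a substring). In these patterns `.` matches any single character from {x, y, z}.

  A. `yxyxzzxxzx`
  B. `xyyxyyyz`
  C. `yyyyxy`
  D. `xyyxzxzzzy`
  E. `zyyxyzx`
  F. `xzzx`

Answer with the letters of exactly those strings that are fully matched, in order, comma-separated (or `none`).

A → no match
B → no match
C → no match
D → no match
E → no match
F → match

F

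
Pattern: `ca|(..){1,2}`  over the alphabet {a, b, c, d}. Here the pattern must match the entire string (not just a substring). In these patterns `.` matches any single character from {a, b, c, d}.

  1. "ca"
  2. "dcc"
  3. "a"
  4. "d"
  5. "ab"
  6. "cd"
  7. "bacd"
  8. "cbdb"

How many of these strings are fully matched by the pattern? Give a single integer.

5

1. "ca" → match
2. "dcc" → no match
3. "a" → no match
4. "d" → no match
5. "ab" → match
6. "cd" → match
7. "bacd" → match
8. "cbdb" → match
Total matched: 5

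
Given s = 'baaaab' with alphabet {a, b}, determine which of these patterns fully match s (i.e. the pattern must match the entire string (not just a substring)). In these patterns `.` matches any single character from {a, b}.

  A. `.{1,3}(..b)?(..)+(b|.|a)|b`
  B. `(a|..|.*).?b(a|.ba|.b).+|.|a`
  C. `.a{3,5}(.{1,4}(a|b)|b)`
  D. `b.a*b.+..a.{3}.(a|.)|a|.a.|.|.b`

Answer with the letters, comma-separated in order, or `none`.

A, B, C

A → match
B → match
C → match
D → no match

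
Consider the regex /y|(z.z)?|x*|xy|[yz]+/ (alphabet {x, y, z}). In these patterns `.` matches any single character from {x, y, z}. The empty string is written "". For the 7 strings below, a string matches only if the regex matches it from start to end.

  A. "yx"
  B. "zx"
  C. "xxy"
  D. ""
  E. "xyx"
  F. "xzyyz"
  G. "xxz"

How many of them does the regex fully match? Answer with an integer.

A → no match
B → no match
C → no match
D → match
E → no match
F → no match
G → no match
Total matched: 1

1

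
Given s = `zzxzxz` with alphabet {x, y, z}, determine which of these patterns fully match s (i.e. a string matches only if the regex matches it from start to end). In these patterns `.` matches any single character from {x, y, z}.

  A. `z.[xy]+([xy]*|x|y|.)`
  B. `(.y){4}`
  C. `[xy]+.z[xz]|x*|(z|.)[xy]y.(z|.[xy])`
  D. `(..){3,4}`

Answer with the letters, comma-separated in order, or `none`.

A → no match
B → no match — must end with `y`
C → no match
D → match

D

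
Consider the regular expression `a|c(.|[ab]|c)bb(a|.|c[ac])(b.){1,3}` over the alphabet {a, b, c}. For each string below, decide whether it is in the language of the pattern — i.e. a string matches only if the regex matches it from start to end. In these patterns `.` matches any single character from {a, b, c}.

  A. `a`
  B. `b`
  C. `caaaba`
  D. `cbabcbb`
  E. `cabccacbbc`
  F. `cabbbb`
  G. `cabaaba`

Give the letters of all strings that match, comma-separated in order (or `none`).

A → match
B → no match
C → no match
D → no match
E → no match
F → no match
G → no match

A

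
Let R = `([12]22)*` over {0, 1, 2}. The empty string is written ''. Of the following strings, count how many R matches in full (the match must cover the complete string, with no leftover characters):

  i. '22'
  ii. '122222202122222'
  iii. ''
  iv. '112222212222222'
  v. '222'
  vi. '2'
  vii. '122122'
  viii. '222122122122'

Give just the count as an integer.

4

i → no match
ii → no match
iii → match
iv → no match
v → match
vi → no match
vii → match
viii → match
Total matched: 4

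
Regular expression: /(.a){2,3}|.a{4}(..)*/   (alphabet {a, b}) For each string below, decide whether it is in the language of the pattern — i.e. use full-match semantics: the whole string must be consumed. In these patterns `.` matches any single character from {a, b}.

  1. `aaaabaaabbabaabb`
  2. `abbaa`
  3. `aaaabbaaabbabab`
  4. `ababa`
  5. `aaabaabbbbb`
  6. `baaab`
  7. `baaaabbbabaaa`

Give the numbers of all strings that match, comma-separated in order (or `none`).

1 → no match
2 → no match
3 → no match
4 → no match
5 → no match
6 → no match
7 → match

7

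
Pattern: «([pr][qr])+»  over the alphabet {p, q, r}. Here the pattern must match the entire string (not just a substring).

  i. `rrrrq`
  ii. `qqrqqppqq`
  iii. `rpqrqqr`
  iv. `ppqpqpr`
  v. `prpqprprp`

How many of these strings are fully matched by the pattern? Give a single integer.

0

i → no match
ii → no match
iii → no match
iv → no match
v → no match
Total matched: 0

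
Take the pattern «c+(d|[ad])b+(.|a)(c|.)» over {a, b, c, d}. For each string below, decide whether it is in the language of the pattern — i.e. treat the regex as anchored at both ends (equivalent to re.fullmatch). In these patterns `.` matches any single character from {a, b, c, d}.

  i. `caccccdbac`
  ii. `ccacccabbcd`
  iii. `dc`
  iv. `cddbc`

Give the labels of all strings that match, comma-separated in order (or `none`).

i → no match
ii → no match
iii → no match — must start with `c`
iv → no match

none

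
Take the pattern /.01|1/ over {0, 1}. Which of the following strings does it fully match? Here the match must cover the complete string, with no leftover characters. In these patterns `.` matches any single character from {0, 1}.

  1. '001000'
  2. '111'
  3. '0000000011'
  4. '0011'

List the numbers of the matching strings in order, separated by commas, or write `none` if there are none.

1 → no match
2 → no match
3 → no match
4 → no match

none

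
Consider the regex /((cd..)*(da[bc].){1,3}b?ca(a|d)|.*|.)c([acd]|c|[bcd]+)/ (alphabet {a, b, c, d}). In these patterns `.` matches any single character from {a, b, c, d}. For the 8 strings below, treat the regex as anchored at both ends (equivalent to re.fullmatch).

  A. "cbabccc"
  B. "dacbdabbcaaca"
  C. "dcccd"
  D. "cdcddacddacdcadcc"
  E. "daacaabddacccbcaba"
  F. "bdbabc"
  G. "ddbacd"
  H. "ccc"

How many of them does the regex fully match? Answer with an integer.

6

A → match
B → match
C → match
D → match
E → no match
F → no match
G → match
H → match
Total matched: 6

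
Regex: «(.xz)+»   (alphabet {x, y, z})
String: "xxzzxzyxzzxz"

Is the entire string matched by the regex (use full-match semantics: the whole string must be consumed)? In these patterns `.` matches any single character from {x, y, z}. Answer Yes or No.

Yes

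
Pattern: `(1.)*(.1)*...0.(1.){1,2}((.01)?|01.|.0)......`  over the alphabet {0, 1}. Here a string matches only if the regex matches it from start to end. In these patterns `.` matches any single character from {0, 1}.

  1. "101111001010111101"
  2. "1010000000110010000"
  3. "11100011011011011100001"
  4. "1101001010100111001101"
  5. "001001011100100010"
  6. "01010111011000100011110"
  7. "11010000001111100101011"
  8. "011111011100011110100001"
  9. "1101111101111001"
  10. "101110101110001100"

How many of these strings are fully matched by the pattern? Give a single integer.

1 → no match
2 → no match
3 → no match
4 → no match
5 → no match
6 → no match
7 → no match
8 → no match
9 → no match
10 → no match
Total matched: 0

0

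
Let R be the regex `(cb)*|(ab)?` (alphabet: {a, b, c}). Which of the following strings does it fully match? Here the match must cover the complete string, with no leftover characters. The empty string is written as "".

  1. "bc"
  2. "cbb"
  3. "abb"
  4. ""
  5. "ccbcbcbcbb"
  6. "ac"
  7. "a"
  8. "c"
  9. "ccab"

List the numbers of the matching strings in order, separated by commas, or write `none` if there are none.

4

1 → no match
2 → no match
3 → no match
4 → match
5 → no match
6 → no match
7 → no match
8 → no match
9 → no match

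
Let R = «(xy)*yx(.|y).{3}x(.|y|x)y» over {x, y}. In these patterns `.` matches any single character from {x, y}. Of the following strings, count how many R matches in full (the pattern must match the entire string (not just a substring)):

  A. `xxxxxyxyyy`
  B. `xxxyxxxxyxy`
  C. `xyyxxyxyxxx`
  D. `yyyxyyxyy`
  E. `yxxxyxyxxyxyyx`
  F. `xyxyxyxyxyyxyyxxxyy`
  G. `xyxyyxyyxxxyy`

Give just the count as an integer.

2

A → no match
B → no match
C → no match — must end with `y`
D → no match
E → no match — must end with `y`
F → match
G → match
Total matched: 2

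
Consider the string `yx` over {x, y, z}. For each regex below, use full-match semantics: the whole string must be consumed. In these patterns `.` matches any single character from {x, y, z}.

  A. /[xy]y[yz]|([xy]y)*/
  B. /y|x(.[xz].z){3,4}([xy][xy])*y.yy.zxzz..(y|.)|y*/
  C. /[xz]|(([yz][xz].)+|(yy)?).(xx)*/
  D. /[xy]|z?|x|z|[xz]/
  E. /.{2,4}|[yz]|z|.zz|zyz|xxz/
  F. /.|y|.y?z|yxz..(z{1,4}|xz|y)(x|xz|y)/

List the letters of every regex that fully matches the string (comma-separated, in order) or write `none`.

E

A → no match
B → no match
C → no match
D → no match
E → match
F → no match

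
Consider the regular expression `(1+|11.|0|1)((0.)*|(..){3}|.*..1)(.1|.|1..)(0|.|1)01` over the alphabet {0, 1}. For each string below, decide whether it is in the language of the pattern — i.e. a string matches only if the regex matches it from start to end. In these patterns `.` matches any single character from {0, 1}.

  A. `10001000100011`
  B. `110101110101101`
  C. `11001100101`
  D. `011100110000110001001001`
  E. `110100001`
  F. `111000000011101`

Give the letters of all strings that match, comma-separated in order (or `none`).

B, C, E, F

A → no match — must end with `01`
B → match
C → match
D → no match
E → match
F → match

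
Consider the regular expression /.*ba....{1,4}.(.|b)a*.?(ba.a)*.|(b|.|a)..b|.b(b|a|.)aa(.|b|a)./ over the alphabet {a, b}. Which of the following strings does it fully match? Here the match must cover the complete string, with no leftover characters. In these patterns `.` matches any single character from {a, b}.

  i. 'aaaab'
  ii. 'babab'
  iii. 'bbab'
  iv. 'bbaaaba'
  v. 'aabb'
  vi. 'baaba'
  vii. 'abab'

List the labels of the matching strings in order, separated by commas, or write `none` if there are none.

i → no match
ii → no match
iii → match
iv → match
v → match
vi → no match
vii → match

iii, iv, v, vii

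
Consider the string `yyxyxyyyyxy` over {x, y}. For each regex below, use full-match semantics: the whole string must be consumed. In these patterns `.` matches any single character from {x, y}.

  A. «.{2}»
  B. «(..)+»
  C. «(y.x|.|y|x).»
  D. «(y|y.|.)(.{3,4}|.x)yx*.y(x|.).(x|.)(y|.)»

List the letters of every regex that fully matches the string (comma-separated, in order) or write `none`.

A → no match
B → no match
C → no match
D → match

D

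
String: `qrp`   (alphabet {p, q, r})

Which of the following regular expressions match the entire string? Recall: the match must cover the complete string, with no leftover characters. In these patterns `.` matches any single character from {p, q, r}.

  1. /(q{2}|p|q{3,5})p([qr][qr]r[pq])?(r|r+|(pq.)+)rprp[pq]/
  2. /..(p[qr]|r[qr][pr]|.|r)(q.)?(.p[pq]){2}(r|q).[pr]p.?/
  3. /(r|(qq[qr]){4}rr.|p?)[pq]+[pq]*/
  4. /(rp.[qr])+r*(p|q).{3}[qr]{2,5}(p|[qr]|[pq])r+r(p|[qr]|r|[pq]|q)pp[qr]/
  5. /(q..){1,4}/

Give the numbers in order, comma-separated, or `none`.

5

1 → no match
2 → no match
3 → no match
4 → no match — must start with `rp`
5 → match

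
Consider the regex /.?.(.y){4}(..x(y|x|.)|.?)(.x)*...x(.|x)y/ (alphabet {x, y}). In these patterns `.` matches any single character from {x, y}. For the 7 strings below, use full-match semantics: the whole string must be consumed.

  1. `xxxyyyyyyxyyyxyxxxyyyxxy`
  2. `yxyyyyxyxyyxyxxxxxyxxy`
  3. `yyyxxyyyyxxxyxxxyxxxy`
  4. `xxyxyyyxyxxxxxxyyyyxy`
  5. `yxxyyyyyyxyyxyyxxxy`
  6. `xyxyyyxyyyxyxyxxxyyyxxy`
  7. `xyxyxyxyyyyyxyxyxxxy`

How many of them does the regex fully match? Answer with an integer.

3

1 → no match
2 → match
3 → no match
4 → no match
5 → no match
6 → match
7 → match
Total matched: 3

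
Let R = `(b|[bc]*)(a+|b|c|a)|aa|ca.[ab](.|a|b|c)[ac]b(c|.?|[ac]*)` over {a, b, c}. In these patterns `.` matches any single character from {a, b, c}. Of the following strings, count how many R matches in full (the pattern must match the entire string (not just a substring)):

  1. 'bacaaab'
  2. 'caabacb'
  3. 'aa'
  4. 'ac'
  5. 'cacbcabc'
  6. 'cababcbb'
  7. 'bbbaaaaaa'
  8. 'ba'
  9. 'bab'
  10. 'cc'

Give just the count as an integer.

7

1 → no match
2 → match
3 → match
4 → no match
5 → match
6 → match
7 → match
8 → match
9 → no match
10 → match
Total matched: 7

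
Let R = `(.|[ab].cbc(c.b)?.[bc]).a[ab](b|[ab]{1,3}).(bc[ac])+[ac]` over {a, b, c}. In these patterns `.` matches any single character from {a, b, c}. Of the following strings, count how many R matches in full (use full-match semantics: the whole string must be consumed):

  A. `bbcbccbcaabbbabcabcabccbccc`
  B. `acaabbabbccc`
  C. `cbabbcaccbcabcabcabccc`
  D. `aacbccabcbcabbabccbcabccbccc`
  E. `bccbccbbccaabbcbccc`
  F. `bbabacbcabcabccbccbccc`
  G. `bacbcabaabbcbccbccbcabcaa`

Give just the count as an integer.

A → match
B → match
C → no match
D → match
E → match
F → match
G → match
Total matched: 6

6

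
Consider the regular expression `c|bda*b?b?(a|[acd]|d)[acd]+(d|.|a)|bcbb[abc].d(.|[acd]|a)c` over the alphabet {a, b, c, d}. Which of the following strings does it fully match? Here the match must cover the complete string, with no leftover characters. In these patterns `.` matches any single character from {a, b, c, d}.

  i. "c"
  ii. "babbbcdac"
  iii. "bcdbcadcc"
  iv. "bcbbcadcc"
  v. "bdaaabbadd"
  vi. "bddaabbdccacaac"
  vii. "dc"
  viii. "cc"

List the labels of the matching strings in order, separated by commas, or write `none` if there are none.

i, iv, v

i → match
ii → no match
iii → no match
iv → match
v → match
vi → no match
vii → no match
viii → no match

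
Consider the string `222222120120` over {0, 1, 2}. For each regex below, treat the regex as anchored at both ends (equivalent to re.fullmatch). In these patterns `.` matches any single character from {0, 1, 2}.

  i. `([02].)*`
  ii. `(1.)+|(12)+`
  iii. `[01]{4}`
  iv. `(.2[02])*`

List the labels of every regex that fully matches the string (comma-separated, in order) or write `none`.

i → no match
ii → no match
iii → no match
iv → match

iv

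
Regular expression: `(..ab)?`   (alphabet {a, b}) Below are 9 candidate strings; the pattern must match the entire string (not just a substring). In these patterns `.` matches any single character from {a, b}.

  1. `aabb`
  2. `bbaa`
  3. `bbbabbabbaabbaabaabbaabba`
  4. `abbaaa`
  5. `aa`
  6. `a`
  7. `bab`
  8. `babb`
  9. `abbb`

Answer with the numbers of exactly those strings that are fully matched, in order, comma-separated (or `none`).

none

1. `aabb` → no match
2. `bbaa` → no match
3 → no match
4. `abbaaa` → no match
5. `aa` → no match
6. `a` → no match
7. `bab` → no match
8. `babb` → no match
9. `abbb` → no match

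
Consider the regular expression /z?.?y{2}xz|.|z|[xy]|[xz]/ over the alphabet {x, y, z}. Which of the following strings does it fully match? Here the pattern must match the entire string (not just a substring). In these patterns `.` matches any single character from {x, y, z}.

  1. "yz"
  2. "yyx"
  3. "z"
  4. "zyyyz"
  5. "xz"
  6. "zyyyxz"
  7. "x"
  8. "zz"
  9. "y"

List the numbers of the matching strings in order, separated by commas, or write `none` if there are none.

1 → no match
2 → no match
3 → match
4 → no match
5 → no match
6 → match
7 → match
8 → no match
9 → match

3, 6, 7, 9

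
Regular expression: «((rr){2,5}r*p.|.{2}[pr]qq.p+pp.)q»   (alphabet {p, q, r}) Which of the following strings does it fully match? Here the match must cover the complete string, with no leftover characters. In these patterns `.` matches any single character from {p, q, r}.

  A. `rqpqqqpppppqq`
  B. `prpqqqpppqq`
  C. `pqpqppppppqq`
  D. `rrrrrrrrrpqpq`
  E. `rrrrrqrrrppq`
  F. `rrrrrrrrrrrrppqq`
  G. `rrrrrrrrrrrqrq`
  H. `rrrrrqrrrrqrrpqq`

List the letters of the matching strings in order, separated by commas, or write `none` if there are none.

A → match
B. `prpqqqpppqq` → match
C. `pqpqppppppqq` → no match
D → no match
E. `rrrrrqrrrppq` → no match
F → no match
G → no match
H → no match

A, B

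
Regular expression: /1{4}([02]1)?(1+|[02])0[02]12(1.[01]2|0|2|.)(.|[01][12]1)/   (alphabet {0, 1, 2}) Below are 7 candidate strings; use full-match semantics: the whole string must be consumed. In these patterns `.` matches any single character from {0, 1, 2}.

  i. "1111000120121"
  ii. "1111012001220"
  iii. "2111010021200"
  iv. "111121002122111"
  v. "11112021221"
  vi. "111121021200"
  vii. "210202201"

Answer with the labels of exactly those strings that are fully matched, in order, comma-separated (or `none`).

i, ii, iv, v

i → match
ii → match
iii → no match — must start with "1"
iv → match
v → match
vi → no match
vii → no match — must start with "1"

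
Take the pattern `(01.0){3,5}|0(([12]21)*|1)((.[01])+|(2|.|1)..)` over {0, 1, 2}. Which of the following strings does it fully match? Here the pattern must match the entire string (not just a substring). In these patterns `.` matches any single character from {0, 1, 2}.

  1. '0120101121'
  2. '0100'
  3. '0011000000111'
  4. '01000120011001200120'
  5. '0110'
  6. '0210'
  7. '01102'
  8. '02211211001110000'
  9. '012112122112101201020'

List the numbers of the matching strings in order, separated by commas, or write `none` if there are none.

1, 2, 3, 4, 5, 6, 7, 8, 9

1 → match
2 → match
3 → match
4 → match
5 → match
6 → match
7 → match
8 → match
9 → match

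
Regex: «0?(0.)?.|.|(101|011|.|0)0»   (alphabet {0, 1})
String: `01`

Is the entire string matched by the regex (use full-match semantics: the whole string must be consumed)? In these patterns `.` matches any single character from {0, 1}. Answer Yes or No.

Yes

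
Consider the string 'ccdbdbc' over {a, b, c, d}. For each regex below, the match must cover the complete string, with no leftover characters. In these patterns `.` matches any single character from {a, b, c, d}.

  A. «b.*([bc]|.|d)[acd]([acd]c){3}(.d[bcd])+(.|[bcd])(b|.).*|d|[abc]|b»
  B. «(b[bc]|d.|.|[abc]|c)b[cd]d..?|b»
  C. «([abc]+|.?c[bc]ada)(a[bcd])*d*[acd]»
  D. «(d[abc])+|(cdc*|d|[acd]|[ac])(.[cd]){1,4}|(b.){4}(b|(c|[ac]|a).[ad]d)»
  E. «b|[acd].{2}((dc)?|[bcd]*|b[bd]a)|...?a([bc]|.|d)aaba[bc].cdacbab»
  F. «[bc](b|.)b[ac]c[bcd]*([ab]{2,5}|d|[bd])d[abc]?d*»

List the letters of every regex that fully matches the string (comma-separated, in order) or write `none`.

A → no match
B → no match
C → no match
D → match
E → match
F → no match

D, E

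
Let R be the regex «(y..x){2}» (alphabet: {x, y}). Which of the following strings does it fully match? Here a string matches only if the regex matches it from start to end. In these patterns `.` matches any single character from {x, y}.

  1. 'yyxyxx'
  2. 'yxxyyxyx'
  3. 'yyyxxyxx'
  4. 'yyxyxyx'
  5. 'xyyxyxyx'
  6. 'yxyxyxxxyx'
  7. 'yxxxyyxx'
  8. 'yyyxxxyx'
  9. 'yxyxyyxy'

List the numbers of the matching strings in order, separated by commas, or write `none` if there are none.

1 → no match
2 → no match
3 → no match
4 → no match
5 → no match — must start with 'y'
6 → no match
7 → match
8 → no match
9 → no match — must end with 'x'

7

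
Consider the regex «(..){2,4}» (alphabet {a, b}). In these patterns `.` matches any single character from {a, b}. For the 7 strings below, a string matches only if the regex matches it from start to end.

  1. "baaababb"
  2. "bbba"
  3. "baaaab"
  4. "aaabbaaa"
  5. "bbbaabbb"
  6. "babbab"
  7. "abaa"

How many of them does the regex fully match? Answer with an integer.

1 → match
2 → match
3 → match
4 → match
5 → match
6 → match
7 → match
Total matched: 7

7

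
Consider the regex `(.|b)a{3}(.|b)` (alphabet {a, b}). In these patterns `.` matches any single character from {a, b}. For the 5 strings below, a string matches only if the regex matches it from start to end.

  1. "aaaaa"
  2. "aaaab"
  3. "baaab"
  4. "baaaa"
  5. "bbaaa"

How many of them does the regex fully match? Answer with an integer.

4

1. "aaaaa" → match
2. "aaaab" → match
3. "baaab" → match
4. "baaaa" → match
5. "bbaaa" → no match
Total matched: 4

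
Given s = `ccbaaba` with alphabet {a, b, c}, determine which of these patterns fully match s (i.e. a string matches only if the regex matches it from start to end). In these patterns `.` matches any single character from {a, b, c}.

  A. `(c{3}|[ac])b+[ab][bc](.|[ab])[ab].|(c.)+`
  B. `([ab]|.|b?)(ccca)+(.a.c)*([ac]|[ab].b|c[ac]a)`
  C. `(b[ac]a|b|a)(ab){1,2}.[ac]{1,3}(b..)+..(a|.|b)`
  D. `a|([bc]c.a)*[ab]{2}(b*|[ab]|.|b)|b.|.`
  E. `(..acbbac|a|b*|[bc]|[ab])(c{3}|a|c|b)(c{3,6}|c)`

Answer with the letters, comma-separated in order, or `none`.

D

A → no match
B → no match
C → no match
D → match
E → no match — must end with `c`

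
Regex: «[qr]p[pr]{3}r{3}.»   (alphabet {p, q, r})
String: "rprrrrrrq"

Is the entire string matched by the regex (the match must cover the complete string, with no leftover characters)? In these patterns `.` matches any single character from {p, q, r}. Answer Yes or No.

Yes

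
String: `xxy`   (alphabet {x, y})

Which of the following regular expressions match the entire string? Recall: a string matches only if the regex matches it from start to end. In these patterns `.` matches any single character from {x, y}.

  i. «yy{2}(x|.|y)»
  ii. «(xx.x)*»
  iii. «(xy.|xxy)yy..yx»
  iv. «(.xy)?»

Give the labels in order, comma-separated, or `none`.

iv

i → no match — must start with `yy`
ii → no match
iii → no match — must end with `yx`
iv → match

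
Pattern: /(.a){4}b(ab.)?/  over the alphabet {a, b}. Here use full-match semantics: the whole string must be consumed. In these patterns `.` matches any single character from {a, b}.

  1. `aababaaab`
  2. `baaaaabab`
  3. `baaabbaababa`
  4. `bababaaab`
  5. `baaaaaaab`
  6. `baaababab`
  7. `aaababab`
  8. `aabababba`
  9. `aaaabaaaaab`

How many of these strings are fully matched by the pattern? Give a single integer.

5

1 → match
2 → match
3 → no match
4 → match
5 → match
6 → match
7 → no match
8 → no match
9 → no match
Total matched: 5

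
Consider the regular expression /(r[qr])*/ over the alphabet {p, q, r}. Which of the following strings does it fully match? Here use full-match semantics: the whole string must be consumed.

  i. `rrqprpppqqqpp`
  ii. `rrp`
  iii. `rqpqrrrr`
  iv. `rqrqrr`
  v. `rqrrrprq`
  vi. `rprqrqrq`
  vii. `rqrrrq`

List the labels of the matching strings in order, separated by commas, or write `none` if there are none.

i → no match
ii. `rrp` → no match
iii. `rqpqrrrr` → no match
iv. `rqrqrr` → match
v. `rqrrrprq` → no match
vi. `rprqrqrq` → no match
vii. `rqrrrq` → match

iv, vii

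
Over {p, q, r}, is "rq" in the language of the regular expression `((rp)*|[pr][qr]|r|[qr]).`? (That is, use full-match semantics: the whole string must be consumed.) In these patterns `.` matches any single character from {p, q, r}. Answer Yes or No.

Yes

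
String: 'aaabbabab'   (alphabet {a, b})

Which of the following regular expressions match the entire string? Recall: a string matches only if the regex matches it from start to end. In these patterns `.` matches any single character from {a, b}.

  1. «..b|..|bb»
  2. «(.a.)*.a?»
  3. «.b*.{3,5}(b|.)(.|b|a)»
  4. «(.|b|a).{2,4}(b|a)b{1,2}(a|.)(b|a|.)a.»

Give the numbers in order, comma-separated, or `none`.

4

1 → no match
2 → no match
3 → no match
4 → match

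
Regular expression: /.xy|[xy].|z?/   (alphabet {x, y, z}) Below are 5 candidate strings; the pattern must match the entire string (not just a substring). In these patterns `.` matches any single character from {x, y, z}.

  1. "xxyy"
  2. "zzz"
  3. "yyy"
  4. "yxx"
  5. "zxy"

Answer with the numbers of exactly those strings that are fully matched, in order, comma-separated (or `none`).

5

1 → no match
2 → no match
3 → no match
4 → no match
5 → match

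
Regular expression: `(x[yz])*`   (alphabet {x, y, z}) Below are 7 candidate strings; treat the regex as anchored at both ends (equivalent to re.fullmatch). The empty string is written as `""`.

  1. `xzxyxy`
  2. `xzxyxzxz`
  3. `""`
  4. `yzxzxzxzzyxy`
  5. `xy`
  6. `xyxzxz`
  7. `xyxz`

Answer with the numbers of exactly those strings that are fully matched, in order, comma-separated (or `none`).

1 → match
2 → match
3 → match
4 → no match
5 → match
6 → match
7 → match

1, 2, 3, 5, 6, 7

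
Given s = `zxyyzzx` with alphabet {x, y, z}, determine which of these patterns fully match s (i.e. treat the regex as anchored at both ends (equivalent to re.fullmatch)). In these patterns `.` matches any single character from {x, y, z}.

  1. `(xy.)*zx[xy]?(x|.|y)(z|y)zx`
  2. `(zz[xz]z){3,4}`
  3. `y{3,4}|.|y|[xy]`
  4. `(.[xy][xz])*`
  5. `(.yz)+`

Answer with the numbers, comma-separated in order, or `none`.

1

1 → match
2 → no match — must start with `zz`
3 → no match
4 → no match
5 → no match — must end with `yz`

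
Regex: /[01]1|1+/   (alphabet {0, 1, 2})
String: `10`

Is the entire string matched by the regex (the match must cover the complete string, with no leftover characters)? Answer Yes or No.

Every match must end with `1`, but `10` does not.

No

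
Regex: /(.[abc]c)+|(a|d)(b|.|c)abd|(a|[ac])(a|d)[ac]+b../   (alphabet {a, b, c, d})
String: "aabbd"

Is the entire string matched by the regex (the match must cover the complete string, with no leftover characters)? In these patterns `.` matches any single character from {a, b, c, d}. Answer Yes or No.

No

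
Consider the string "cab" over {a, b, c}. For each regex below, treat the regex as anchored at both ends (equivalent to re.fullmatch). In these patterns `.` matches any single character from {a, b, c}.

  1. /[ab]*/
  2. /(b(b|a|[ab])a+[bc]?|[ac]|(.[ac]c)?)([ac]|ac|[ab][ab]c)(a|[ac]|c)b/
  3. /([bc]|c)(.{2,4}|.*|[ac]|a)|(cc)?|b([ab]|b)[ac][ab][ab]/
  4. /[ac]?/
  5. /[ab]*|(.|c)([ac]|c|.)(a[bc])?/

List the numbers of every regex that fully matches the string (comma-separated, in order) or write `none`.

1 → no match
2 → match
3 → match
4 → no match
5 → no match

2, 3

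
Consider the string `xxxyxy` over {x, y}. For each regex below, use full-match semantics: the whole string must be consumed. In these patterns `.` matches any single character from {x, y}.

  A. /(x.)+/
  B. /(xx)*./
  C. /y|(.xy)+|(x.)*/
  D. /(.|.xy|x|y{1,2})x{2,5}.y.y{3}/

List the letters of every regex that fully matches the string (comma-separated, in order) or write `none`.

A, C

A → match
B → no match
C → match
D → no match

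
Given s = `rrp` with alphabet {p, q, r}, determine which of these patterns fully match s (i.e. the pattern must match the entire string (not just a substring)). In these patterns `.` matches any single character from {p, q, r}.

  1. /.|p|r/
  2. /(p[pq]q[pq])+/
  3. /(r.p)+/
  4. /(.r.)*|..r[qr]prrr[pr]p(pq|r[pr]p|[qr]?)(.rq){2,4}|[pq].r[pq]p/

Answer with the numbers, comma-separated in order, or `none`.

3, 4

1 → no match
2 → no match — must start with `p`
3 → match
4 → match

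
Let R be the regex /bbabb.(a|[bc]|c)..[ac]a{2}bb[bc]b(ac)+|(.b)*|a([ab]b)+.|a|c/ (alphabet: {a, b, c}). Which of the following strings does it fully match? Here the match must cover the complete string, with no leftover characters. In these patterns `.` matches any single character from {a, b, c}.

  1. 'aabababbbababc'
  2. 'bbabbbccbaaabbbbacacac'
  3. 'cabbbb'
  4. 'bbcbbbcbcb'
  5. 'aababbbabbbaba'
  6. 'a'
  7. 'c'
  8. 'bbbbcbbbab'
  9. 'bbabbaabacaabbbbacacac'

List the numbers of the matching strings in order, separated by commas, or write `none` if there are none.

1 → match
2 → match
3 → no match
4 → match
5 → match
6 → match
7 → match
8 → match
9 → match

1, 2, 4, 5, 6, 7, 8, 9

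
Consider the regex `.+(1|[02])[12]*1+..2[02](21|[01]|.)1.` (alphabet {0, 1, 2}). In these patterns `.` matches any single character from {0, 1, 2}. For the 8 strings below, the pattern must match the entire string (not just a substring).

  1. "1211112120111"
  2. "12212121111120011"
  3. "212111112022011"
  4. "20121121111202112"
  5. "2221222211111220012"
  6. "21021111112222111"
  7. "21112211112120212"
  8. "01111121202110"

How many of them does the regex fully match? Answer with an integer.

8

1 → match
2 → match
3 → match
4 → match
5 → match
6 → match
7 → match
8 → match
Total matched: 8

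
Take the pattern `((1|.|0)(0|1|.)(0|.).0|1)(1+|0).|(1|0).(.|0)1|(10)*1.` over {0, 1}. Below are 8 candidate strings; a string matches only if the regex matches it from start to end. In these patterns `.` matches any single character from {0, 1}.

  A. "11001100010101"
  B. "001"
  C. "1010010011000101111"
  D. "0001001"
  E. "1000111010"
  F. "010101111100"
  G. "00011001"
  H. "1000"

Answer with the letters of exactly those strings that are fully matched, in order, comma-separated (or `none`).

D

A → no match
B → no match
C → no match
D → match
E → no match
F → no match
G → no match
H → no match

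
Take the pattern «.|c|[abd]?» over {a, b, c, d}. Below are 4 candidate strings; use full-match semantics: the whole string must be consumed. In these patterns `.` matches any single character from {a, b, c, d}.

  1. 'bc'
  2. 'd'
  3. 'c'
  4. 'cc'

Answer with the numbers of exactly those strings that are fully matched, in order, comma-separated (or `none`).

2, 3

1 → no match
2 → match
3 → match
4 → no match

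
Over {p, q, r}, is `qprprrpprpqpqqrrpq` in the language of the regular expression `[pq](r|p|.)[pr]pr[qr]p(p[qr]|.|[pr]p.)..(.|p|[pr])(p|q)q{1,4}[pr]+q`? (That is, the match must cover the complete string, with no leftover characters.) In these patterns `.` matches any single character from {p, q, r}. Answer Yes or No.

Yes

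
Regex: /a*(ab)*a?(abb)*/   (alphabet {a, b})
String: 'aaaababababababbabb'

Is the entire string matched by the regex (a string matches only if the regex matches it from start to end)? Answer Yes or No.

Yes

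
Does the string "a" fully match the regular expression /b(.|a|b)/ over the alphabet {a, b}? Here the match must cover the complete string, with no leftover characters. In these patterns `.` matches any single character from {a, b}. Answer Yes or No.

Every match must start with "b", but "a" does not.

No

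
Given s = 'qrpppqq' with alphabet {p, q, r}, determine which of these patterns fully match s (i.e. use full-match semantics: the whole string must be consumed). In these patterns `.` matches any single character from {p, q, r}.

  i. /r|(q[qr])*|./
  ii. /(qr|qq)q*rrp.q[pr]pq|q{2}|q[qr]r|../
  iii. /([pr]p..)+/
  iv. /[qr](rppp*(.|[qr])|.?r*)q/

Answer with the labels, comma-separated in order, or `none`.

i → no match
ii → no match
iii → no match
iv → match

iv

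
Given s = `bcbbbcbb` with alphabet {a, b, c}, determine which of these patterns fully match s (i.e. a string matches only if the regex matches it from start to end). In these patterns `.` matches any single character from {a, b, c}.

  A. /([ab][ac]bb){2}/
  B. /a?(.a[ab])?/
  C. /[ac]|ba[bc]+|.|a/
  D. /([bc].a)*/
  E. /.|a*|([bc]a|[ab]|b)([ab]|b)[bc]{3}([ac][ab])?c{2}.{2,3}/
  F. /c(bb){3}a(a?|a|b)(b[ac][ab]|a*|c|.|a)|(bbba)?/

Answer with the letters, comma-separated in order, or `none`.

A

A → match
B → no match
C → no match
D → no match
E → no match
F → no match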